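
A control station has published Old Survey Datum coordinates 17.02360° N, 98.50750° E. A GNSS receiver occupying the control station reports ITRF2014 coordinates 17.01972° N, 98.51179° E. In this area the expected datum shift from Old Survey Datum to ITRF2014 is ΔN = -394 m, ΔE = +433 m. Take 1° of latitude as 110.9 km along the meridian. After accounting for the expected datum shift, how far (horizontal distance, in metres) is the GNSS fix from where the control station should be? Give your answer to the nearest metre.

42 m

Observed coordinate differences: Δφ = -0.00388°, Δλ = +0.00429°.
Converting to metres (1° lat = 110900 m, cos φ = 0.956184): observed ΔN = -430.3 m, observed ΔE = 454.9 m.
Subtracting the expected shift leaves a residual of -430.3 − (-394) = -36.3 m north and 454.9 − (433) = 21.9 m east.
Residual distance = √((-36.3)² + 21.9²) = 42.4 m.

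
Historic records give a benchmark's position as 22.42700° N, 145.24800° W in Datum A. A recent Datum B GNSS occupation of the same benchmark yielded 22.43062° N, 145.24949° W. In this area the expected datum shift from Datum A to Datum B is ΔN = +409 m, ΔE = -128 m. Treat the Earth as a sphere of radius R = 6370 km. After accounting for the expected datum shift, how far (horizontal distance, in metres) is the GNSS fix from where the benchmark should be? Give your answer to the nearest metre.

26 m

Observed coordinate differences: Δφ = +0.00362°, Δλ = -0.00149°.
Converting to metres (1° lat = 111177 m, cos φ = 0.924366): observed ΔN = 402.5 m, observed ΔE = -153.1 m.
Subtracting the expected shift leaves a residual of 402.5 − (409) = -6.5 m north and -153.1 − (-128) = -25.1 m east.
Residual distance = √((-6.5)² + (-25.1)²) = 26.0 m.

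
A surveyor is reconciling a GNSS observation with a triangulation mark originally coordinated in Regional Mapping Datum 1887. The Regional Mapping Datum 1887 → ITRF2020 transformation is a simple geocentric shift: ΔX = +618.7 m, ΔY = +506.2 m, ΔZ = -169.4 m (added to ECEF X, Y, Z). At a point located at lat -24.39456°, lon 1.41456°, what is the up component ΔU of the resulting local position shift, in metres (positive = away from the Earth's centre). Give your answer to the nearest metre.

At φ = -24.39456°, λ = 1.41456°: sin φ = -0.413018, cos φ = 0.910723, sin λ = 0.024686, cos λ = 0.999695.
ΔU = cos φ cos λ·ΔX + cos φ sin λ·ΔY + sin φ·ΔZ = (0.910723)(0.999695)(618.7) + (0.910723)(0.024686)(506.2) + (-0.413018)(-169.4) = 644.64 m.

ΔU = 645 m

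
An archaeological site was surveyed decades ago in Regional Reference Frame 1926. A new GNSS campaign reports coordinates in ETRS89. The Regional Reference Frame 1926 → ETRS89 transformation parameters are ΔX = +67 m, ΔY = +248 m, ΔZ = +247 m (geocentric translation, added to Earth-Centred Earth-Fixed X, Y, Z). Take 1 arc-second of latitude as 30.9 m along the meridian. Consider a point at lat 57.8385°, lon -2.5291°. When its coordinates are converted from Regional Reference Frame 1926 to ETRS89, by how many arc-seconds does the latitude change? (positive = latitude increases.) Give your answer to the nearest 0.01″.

Δφ = 2.72″

sin φ = 0.846551, cos φ = 0.532308, sin λ = -0.044127, cos λ = 0.999026.
North component: ΔN = −sin φ cos λ·ΔX − sin φ sin λ·ΔY + cos φ·ΔZ = −(0.846551)(0.999026)(67) − (0.846551)(-0.044127)(248) + (0.532308)(247) = 84.08 m.
1° of latitude spans 3600 × 30.90 = 111240 m, so Δφ = 84.08 / 111240 × 3600 = 2.721″.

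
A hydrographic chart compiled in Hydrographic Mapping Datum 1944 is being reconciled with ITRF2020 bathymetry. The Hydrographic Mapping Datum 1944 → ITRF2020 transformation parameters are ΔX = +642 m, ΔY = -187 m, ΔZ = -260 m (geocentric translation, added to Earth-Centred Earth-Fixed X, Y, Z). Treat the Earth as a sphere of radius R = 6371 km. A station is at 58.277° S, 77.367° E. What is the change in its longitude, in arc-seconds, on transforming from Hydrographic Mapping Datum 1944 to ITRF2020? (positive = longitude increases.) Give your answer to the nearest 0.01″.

sin φ = -0.850600, cos φ = 0.525813, sin λ = 0.975791, cos λ = 0.218705.
East component: ΔE = −sin λ·ΔX + cos λ·ΔY = −(0.975791)(642) + (0.218705)(-187) = -667.36 m.
1° of latitude spans πR/180 = 111195 m; at latitude φ, 1° of longitude spans that × cos φ = 58467.8 m, so Δλ = -667.36 / 58467.8 × 3600 = -41.091″.

Δλ = -41.09″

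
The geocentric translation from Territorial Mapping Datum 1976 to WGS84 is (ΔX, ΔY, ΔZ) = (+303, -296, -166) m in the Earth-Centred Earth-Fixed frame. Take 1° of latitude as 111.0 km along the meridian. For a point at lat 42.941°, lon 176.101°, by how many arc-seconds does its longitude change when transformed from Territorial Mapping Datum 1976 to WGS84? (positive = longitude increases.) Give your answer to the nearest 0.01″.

sin φ = 0.681245, cos φ = 0.732056, sin λ = 0.067998, cos λ = -0.997685.
East component: ΔE = −sin λ·ΔX + cos λ·ΔY = −(0.067998)(303) + (-0.997685)(-296) = 274.71 m.
1° of latitude spans 111000 m; at latitude φ, 1° of longitude spans that × cos φ = 81258.2 m, so Δλ = 274.71 / 81258.2 × 3600 = 12.171″.

Δλ = 12.17″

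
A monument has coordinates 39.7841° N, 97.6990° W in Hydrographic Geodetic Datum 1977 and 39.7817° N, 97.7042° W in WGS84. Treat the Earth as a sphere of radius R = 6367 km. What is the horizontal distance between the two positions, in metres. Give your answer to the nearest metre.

518 m

Δφ = 39.7817° − 39.7841° = -0.0024°; Δλ = -97.7042° − -97.6990° = -0.0052°.
1° along a meridian = πR/180 = 111125 m.
ΔN = Δφ × 111125 = -266.7 m; ΔE = Δλ × 111125 × cos(39.7841°) = -0.0052 × 111125 × 0.768461 = -444.1 m.
Distance = √(ΔE² + ΔN²) = √((-444.1)² + (-266.7)²) = 518.0 m.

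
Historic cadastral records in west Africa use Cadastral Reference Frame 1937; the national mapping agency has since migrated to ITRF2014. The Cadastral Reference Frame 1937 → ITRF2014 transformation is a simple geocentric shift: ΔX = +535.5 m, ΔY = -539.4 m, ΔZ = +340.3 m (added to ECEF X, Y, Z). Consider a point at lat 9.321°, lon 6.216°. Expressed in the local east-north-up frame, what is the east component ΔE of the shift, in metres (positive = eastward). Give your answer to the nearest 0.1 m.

The local east axis at (φ, λ) is (−sin λ, cos λ, 0), so ΔE = −sin(6.216°)·535.5 + cos(6.216°)·(-539.4) = -594.21 m.

ΔE = -594.2 m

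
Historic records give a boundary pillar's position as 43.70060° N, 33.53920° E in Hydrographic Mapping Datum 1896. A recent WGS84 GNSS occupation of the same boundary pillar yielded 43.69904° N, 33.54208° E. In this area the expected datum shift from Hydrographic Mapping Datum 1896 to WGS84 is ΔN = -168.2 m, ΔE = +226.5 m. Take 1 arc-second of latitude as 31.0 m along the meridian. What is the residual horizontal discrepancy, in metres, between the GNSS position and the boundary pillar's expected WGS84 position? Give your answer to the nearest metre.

Observed coordinate differences: Δφ = -0.00156°, Δλ = +0.00288°.
Converting to metres (1° lat = 111600 m, cos φ = 0.722960): observed ΔN = -174.1 m, observed ΔE = 232.4 m.
Subtracting the expected shift leaves a residual of -174.1 − (-168.2) = -5.9 m north and 232.4 − (226.5) = 5.9 m east.
Residual distance = √((-5.9)² + 5.9²) = 8.3 m.

8 m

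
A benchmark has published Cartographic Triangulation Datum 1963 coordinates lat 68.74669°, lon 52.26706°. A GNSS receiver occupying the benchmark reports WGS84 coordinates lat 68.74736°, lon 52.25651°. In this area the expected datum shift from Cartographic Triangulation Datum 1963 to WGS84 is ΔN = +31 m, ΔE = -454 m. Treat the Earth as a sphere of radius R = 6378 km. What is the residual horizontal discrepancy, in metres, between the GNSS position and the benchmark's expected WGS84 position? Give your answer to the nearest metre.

Observed coordinate differences: Δφ = +0.00067°, Δλ = -0.01055°.
Converting to metres (1° lat = 111317 m, cos φ = 0.362492): observed ΔN = 74.6 m, observed ΔE = -425.7 m.
Subtracting the expected shift leaves a residual of 74.6 − (31) = 43.6 m north and -425.7 − (-454) = 28.3 m east.
Residual distance = √(43.6² + 28.3²) = 52.0 m.

52 m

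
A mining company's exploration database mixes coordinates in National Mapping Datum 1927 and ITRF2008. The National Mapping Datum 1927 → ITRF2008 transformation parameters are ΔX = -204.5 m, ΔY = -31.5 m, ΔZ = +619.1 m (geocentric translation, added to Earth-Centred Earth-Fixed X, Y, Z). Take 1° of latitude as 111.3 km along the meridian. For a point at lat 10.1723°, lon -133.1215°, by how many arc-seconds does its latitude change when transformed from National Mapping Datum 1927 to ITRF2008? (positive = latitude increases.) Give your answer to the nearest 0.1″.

sin φ = 0.176609, cos φ = 0.984281, sin λ = -0.729906, cos λ = -0.683548.
North component: ΔN = −sin φ cos λ·ΔX − sin φ sin λ·ΔY + cos φ·ΔZ = −(0.176609)(-0.683548)(-204.5) − (0.176609)(-0.729906)(-31.5) + (0.984281)(619.1) = 580.62 m.
1° of latitude spans 111300 m, so Δφ = 580.62 / 111300 × 3600 = 18.780″.

Δφ = 18.8″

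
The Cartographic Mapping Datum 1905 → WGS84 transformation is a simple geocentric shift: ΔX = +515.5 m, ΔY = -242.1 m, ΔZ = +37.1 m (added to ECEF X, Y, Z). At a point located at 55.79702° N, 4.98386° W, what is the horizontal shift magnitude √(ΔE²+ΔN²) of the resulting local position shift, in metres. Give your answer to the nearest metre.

465 m

The local east axis at (φ, λ) is (−sin λ, cos λ, 0), so ΔE = −sin(-4.98386°)·515.5 + cos(-4.98386°)·(-242.1) = -196.40 m.
The local north axis is (−sin φ cos λ, −sin φ sin λ, cos φ), giving ΔN = -424.733 − 17.395 + 20.855 = -421.27 m.
Horizontal magnitude = √(ΔE² + ΔN²) = √((-196.40)² + (-421.27)²) = 464.81 m.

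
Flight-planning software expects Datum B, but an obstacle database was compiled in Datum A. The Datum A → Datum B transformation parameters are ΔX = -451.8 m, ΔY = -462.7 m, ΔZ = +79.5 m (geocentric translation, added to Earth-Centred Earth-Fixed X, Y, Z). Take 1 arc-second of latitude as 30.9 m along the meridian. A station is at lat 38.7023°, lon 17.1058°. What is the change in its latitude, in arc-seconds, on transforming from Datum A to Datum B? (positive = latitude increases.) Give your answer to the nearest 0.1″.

Δφ = 13.5″

sin φ = 0.625274, cos φ = 0.780405, sin λ = 0.294137, cos λ = 0.955763.
North component: ΔN = −sin φ cos λ·ΔX − sin φ sin λ·ΔY + cos φ·ΔZ = −(0.625274)(0.955763)(-451.8) − (0.625274)(0.294137)(-462.7) + (0.780405)(79.5) = 417.14 m.
1° of latitude spans 3600 × 30.90 = 111240 m, so Δφ = 417.14 / 111240 × 3600 = 13.500″.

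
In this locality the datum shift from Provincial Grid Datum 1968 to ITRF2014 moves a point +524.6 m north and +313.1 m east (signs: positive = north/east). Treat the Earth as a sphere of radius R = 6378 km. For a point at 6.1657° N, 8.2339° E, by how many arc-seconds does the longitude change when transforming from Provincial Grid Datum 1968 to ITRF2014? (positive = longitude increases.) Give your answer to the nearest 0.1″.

Δλ = 10.2″

At latitude 6.1657°, cos φ = 0.994215.
One radian of longitude at latitude φ spans R cos φ, so Δλ = ΔE / (R cos φ) = 313.1 / (6378000 × 0.994215) = 4.9376e-05 rad = 10.185″.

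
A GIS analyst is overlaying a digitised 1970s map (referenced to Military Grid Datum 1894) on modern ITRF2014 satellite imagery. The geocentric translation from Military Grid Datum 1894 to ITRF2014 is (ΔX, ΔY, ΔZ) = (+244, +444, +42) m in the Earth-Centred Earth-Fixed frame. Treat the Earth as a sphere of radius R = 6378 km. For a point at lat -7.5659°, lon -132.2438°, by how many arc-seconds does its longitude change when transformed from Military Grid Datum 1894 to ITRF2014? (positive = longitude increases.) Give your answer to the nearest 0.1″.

sin φ = -0.131666, cos φ = 0.991294, sin λ = -0.740291, cos λ = -0.672287.
East component: ΔE = −sin λ·ΔX + cos λ·ΔY = −(-0.740291)(244) + (-0.672287)(444) = -117.86 m.
1° of latitude spans πR/180 = 111317 m; at latitude φ, 1° of longitude spans that × cos φ = 110348.0 m, so Δλ = -117.86 / 110348.0 × 3600 = -3.845″.

Δλ = -3.8″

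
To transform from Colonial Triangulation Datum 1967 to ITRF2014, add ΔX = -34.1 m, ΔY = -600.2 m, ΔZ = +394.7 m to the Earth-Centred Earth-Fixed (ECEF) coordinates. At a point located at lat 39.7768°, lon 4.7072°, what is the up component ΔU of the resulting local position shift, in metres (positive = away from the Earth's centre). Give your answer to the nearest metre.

ΔU = 189 m

At φ = 39.7768°, λ = 4.7072°: sin φ = 0.639799, cos φ = 0.768543, sin λ = 0.082064, cos λ = 0.996627.
ΔU = cos φ cos λ·ΔX + cos φ sin λ·ΔY + sin φ·ΔZ = (0.768543)(0.996627)(-34.1) + (0.768543)(0.082064)(-600.2) + (0.639799)(394.7) = 188.56 m.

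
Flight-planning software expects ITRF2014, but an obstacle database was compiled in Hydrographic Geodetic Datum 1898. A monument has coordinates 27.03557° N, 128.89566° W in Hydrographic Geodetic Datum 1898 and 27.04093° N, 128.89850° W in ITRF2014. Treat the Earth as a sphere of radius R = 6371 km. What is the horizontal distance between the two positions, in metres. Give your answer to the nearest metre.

Δφ = 27.04093° − 27.03557° = +0.00536°; Δλ = -128.89850° − -128.89566° = -0.00284°.
1° along a meridian = πR/180 = 111195 m.
ΔN = Δφ × 111195 = 596.0 m; ΔE = Δλ × 111195 × cos(27.03557°) = -0.00284 × 111195 × 0.890725 = -281.3 m.
Distance = √(ΔE² + ΔN²) = √((-281.3)² + 596.0²) = 659.0 m.

659 m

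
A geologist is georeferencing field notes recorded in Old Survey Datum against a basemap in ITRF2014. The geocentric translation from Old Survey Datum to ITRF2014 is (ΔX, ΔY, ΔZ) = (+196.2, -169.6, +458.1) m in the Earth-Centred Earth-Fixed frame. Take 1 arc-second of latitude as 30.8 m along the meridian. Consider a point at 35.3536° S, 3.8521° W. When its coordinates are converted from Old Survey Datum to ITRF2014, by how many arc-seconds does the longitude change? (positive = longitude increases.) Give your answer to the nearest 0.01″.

Δλ = -6.21″

sin φ = -0.578621, cos φ = 0.815597, sin λ = -0.067181, cos λ = 0.997741.
East component: ΔE = −sin λ·ΔX + cos λ·ΔY = −(-0.067181)(196.2) + (0.997741)(-169.6) = -156.04 m.
1° of latitude spans 3600 × 30.80 = 110880 m; at latitude φ, 1° of longitude spans that × cos φ = 90433.4 m, so Δλ = -156.04 / 90433.4 × 3600 = -6.212″.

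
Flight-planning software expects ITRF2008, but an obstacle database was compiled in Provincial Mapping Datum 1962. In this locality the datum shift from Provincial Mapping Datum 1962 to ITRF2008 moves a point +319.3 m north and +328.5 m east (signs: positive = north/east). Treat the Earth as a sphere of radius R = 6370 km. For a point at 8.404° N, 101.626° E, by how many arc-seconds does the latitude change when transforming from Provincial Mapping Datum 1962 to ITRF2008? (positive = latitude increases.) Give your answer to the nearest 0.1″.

On a sphere of radius R, 1 rad of latitude = R, so Δφ = ΔN / R = 319.3 / 6370000 = 5.0126e-05 rad = 10.339″.

Δφ = 10.3″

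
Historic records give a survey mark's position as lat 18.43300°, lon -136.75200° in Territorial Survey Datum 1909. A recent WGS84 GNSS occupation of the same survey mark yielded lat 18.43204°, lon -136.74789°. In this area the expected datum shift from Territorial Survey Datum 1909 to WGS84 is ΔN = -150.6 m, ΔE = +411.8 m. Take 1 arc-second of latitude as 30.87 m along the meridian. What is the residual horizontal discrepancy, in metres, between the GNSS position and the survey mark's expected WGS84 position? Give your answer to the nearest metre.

Observed coordinate differences: Δφ = -0.00096°, Δλ = +0.00411°.
Converting to metres (1° lat = 111132 m, cos φ = 0.948694): observed ΔN = -106.7 m, observed ΔE = 433.3 m.
Subtracting the expected shift leaves a residual of -106.7 − (-150.6) = 43.9 m north and 433.3 − (411.8) = 21.5 m east.
Residual distance = √(43.9² + 21.5²) = 48.9 m.

49 m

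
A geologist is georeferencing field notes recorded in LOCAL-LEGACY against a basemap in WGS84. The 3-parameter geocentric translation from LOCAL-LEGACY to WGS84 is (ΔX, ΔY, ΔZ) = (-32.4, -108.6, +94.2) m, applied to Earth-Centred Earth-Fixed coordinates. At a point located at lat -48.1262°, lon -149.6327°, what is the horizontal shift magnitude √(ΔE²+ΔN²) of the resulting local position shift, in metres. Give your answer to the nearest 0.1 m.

146.6 m

At φ = -48.1262°, λ = -149.6327°: sin φ = -0.744617, cos φ = 0.667492, sin λ = -0.505541, cos λ = -0.862802.
ΔE = −sin λ·ΔX + cos λ·ΔY = −(-0.505541)·(-32.4) + (-0.862802)·(-108.6) = 77.32 m.
ΔN = −sin φ cos λ·ΔX − sin φ sin λ·ΔY + cos φ·ΔZ = −(-0.744617)(-0.862802)(-32.4) − (-0.744617)(-0.505541)(-108.6) + (0.667492)(94.2) = 124.57 m.
Horizontal magnitude = √(ΔE² + ΔN²) = √(77.32² + 124.57²) = 146.62 m.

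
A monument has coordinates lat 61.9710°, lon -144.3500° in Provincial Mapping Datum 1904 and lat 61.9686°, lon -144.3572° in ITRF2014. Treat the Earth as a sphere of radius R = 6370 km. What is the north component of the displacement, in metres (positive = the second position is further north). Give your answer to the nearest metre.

ΔN = -267 m

Δφ = 61.9686° − 61.9710° = -0.0024°; Δλ = -144.3572° − -144.3500° = -0.0072°.
1° along a meridian = πR/180 = 111177 m.
ΔN = Δφ × 111177 = -266.8 m; ΔE = Δλ × 111177 × cos(61.9710°) = -0.0072 × 111177 × 0.469918 = -376.2 m.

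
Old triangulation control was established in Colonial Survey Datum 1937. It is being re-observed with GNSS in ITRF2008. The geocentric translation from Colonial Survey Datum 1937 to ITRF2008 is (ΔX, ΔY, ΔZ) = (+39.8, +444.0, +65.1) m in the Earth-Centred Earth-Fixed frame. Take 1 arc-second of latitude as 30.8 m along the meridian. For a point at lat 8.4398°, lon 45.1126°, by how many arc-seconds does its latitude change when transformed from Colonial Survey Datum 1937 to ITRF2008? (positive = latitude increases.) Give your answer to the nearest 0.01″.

sin φ = 0.146770, cos φ = 0.989171, sin λ = 0.708495, cos λ = 0.705716.
North component: ΔN = −sin φ cos λ·ΔX − sin φ sin λ·ΔY + cos φ·ΔZ = −(0.146770)(0.705716)(39.8) − (0.146770)(0.708495)(444.0) + (0.989171)(65.1) = 14.10 m.
1° of latitude spans 3600 × 30.80 = 110880 m, so Δφ = 14.10 / 110880 × 3600 = 0.458″.

Δφ = 0.46″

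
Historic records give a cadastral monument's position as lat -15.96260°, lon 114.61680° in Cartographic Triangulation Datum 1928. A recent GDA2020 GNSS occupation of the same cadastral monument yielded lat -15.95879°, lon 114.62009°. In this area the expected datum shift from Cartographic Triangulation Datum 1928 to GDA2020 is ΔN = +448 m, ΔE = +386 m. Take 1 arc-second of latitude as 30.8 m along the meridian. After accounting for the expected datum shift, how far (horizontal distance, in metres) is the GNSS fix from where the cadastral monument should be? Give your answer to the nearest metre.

44 m

Observed coordinate differences: Δφ = +0.00381°, Δλ = +0.00329°.
Converting to metres (1° lat = 110880 m, cos φ = 0.961441): observed ΔN = 422.5 m, observed ΔE = 350.7 m.
Subtracting the expected shift leaves a residual of 422.5 − (448) = -25.5 m north and 350.7 − (386) = -35.3 m east.
Residual distance = √((-25.5)² + (-35.3)²) = 43.6 m.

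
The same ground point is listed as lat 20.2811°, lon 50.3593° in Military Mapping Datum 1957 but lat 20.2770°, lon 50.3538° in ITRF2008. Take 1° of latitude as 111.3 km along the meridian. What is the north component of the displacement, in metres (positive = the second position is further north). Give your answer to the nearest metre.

ΔN = -456 m

Δφ = 20.2770° − 20.2811° = -0.0041°; Δλ = 50.3538° − 50.3593° = -0.0055°.
ΔN = Δφ × 111300 = -456.3 m; ΔE = Δλ × 111300 × cos(20.2811°) = -0.0055 × 111300 × 0.938003 = -574.2 m.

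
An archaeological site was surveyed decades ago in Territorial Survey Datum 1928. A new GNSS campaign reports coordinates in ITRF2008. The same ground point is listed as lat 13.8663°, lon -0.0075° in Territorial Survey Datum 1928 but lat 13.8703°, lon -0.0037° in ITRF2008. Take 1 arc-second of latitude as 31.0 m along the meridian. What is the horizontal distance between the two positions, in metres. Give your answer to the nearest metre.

607 m

Δφ = 13.8703° − 13.8663° = +0.0040°; Δλ = -0.0037° − -0.0075° = +0.0038°.
1° of latitude = 3600 × 31.00 = 111600 m.
ΔN = Δφ × 111600 = 446.4 m; ΔE = Δλ × 111600 × cos(13.8663°) = +0.0038 × 111600 × 0.970858 = 411.7 m.
Distance = √(ΔE² + ΔN²) = √(411.7² + 446.4²) = 607.3 m.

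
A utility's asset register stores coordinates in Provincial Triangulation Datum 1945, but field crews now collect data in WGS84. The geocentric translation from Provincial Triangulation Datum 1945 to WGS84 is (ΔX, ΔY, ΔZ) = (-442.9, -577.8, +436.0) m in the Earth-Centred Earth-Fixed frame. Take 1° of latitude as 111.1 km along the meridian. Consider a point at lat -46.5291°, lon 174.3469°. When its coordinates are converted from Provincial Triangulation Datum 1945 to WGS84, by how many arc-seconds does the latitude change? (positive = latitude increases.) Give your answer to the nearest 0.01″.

Δφ = 18.75″

sin φ = -0.725724, cos φ = 0.687986, sin λ = 0.098505, cos λ = -0.995137.
North component: ΔN = −sin φ cos λ·ΔX − sin φ sin λ·ΔY + cos φ·ΔZ = −(-0.725724)(-0.995137)(-442.9) − (-0.725724)(0.098505)(-577.8) + (0.687986)(436.0) = 578.52 m.
1° of latitude spans 111100 m, so Δφ = 578.52 / 111100 × 3600 = 18.746″.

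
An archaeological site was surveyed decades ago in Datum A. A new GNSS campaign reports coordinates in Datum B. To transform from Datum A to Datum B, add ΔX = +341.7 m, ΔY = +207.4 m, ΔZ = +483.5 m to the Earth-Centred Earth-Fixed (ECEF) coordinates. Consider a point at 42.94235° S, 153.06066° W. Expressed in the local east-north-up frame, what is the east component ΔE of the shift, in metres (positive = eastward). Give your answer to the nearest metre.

ΔE = -30 m

At φ = -42.94235°, λ = -153.06066°: sin φ = -0.681262, cos φ = 0.732040, sin λ = -0.453047, cos λ = -0.891487.
ΔE = −sin λ·ΔX + cos λ·ΔY = −(-0.453047)·(341.7) + (-0.891487)·(207.4) = -30.09 m.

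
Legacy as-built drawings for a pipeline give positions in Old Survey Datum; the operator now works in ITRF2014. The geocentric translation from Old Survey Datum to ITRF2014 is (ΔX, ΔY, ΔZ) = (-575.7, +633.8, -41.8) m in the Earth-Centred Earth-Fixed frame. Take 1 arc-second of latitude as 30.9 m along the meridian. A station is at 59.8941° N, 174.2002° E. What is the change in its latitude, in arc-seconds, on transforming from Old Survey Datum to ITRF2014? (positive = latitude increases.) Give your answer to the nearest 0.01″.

Δφ = -18.51″

sin φ = 0.865100, cos φ = 0.501600, sin λ = 0.101053, cos λ = -0.994881.
North component: ΔN = −sin φ cos λ·ΔX − sin φ sin λ·ΔY + cos φ·ΔZ = −(0.865100)(-0.994881)(-575.7) − (0.865100)(0.101053)(633.8) + (0.501600)(-41.8) = -571.86 m.
1° of latitude spans 3600 × 30.90 = 111240 m, so Δφ = -571.86 / 111240 × 3600 = -18.507″.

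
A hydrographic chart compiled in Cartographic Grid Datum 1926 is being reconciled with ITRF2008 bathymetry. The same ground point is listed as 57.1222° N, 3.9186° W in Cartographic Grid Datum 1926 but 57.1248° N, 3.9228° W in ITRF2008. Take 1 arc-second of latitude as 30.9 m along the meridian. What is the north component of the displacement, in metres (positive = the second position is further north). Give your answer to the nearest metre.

Δφ = 57.1248° − 57.1222° = +0.0026°; Δλ = -3.9228° − -3.9186° = -0.0042°.
1° of latitude = 3600 × 30.90 = 111240 m.
ΔN = Δφ × 111240 = 289.2 m; ΔE = Δλ × 111240 × cos(57.1222°) = -0.0042 × 111240 × 0.542849 = -253.6 m.

ΔN = 289 m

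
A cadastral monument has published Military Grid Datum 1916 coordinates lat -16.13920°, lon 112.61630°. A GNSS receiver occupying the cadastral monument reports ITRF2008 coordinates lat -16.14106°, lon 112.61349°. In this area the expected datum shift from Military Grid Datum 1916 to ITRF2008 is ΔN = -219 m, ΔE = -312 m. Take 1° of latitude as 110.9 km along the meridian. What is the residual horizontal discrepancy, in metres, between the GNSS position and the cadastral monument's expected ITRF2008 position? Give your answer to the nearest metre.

18 m

Observed coordinate differences: Δφ = -0.00186°, Δλ = -0.00281°.
Converting to metres (1° lat = 110900 m, cos φ = 0.960589): observed ΔN = -206.3 m, observed ΔE = -299.3 m.
Subtracting the expected shift leaves a residual of -206.3 − (-219) = 12.7 m north and -299.3 − (-312) = 12.7 m east.
Residual distance = √(12.7² + 12.7²) = 17.9 m.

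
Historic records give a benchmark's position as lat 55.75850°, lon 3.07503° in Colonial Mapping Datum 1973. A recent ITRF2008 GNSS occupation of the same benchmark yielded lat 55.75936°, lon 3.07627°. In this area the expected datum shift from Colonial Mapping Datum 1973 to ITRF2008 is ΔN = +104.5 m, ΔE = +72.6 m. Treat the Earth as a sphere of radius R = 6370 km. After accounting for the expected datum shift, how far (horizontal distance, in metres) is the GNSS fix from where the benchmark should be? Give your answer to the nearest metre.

10 m

Observed coordinate differences: Δφ = +0.00086°, Δλ = +0.00124°.
Converting to metres (1° lat = 111177 m, cos φ = 0.562682): observed ΔN = 95.6 m, observed ΔE = 77.6 m.
Subtracting the expected shift leaves a residual of 95.6 − (104.5) = -8.9 m north and 77.6 − (72.6) = 5.0 m east.
Residual distance = √((-8.9)² + 5.0²) = 10.2 m.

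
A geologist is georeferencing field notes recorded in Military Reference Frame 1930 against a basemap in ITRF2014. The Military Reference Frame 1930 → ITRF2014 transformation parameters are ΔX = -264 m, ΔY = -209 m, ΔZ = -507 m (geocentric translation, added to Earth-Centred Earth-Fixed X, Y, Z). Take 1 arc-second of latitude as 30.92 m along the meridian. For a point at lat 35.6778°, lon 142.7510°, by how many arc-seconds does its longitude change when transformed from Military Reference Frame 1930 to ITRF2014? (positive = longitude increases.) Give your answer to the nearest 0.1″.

sin φ = 0.583227, cos φ = 0.812310, sin λ = 0.605280, cos λ = -0.796013.
East component: ΔE = −sin λ·ΔX + cos λ·ΔY = −(0.605280)(-264) + (-0.796013)(-209) = 326.16 m.
1° of latitude spans 3600 × 30.92 = 111312 m; at latitude φ, 1° of longitude spans that × cos φ = 90419.8 m, so Δλ = 326.16 / 90419.8 × 3600 = 12.986″.

Δλ = 13.0″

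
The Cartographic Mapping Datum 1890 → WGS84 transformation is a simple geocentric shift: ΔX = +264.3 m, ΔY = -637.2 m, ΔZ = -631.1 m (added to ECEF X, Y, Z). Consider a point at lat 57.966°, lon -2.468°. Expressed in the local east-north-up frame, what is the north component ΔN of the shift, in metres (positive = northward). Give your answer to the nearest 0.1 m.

ΔN = -581.9 m

The local north axis is (−sin φ cos λ, −sin φ sin λ, cos φ), giving ΔN = -223.848 − 23.261 − 334.750 = -581.86 m.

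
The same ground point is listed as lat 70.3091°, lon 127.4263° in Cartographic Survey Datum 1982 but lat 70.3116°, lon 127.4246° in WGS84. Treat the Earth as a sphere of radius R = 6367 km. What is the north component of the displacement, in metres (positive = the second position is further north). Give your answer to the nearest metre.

ΔN = 278 m

Δφ = 70.3116° − 70.3091° = +0.0025°; Δλ = 127.4246° − 127.4263° = -0.0017°.
1° along a meridian = πR/180 = 111125 m.
ΔN = Δφ × 111125 = 277.8 m; ΔE = Δλ × 111125 × cos(70.3091°) = -0.0017 × 111125 × 0.336946 = -63.7 m.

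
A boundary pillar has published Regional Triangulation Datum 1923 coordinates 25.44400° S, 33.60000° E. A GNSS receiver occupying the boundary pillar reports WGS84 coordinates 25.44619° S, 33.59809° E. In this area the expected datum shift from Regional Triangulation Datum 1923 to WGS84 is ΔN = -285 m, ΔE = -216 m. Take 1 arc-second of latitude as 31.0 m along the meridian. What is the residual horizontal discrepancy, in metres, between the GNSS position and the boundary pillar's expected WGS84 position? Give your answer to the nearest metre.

47 m

Observed coordinate differences: Δφ = -0.00219°, Δλ = -0.00191°.
Converting to metres (1° lat = 111600 m, cos φ = 0.903006): observed ΔN = -244.4 m, observed ΔE = -192.5 m.
Subtracting the expected shift leaves a residual of -244.4 − (-285) = 40.6 m north and -192.5 − (-216) = 23.5 m east.
Residual distance = √(40.6² + 23.5²) = 46.9 m.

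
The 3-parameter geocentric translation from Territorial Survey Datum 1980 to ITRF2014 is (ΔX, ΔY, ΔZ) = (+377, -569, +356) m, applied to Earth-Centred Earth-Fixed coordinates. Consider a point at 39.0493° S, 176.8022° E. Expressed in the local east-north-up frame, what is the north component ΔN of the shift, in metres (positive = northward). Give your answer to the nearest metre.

ΔN = 19 m

The local north axis is (−sin φ cos λ, −sin φ sin λ, cos φ), giving ΔN = -237.136 − 19.996 + 276.471 = 19.34 m.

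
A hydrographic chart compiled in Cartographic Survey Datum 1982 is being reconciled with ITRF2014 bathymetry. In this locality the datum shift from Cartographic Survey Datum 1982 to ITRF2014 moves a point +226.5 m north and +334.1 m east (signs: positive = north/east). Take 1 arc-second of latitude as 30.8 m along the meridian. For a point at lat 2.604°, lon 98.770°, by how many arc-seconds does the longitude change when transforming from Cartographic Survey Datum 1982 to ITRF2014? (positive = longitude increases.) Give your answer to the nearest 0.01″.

At latitude 2.604°, cos φ = 0.998967.
1″ of longitude at this latitude = 30.80 × cos φ = 30.7682 m, so Δλ = 334.1 / 30.7682 = 10.859″.

Δλ = 10.86″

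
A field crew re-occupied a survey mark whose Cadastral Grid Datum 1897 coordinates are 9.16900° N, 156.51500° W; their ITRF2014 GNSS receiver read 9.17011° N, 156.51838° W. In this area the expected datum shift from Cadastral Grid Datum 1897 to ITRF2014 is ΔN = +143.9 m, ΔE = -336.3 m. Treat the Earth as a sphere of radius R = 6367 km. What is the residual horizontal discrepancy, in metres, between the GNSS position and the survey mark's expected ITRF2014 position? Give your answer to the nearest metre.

Observed coordinate differences: Δφ = +0.00111°, Δλ = -0.00338°.
Converting to metres (1° lat = 111125 m, cos φ = 0.987223): observed ΔN = 123.3 m, observed ΔE = -370.8 m.
Subtracting the expected shift leaves a residual of 123.3 − (143.9) = -20.6 m north and -370.8 − (-336.3) = -34.5 m east.
Residual distance = √((-20.6)² + (-34.5)²) = 40.2 m.

40 m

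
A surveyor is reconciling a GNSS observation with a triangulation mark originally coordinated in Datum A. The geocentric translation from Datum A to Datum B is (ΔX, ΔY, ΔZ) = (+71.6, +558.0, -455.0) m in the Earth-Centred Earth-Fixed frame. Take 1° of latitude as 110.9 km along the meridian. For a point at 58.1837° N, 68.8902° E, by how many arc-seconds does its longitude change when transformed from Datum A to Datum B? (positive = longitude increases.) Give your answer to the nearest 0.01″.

Δλ = 8.26″

sin φ = 0.849743, cos φ = 0.527198, sin λ = 0.932892, cos λ = 0.360156.
East component: ΔE = −sin λ·ΔX + cos λ·ΔY = −(0.932892)(71.6) + (0.360156)(558.0) = 134.17 m.
1° of latitude spans 110900 m; at latitude φ, 1° of longitude spans that × cos φ = 58466.2 m, so Δλ = 134.17 / 58466.2 × 3600 = 8.262″.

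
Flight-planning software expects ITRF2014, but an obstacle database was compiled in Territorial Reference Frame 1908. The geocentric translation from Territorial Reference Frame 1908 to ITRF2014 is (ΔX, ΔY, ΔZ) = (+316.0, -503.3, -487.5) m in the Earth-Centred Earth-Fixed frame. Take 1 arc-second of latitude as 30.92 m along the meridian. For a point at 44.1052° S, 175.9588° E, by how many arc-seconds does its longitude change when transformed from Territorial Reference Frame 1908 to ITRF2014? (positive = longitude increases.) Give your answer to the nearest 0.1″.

sin φ = -0.695978, cos φ = 0.718063, sin λ = 0.070474, cos λ = -0.997514.
East component: ΔE = −sin λ·ΔX + cos λ·ΔY = −(0.070474)(316.0) + (-0.997514)(-503.3) = 479.78 m.
1° of latitude spans 3600 × 30.92 = 111312 m; at latitude φ, 1° of longitude spans that × cos φ = 79929.0 m, so Δλ = 479.78 / 79929.0 × 3600 = 21.609″.

Δλ = 21.6″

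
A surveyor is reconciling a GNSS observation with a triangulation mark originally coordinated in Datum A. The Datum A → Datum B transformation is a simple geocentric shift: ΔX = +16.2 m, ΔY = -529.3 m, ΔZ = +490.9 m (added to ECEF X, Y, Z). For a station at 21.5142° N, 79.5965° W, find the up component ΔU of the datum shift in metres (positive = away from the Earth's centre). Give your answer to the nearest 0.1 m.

The local up (radial) axis is (cos φ cos λ, cos φ sin λ, sin φ), giving ΔU = 2.722 + 484.327 + 180.029 = 667.08 m.

ΔU = 667.1 m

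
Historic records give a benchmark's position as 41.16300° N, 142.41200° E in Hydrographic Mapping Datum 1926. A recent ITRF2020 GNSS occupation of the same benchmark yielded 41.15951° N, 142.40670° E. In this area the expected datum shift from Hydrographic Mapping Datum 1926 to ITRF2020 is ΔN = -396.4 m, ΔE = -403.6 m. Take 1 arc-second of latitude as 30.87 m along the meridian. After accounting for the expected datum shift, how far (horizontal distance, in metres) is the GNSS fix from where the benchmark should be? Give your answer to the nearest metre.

41 m

Observed coordinate differences: Δφ = -0.00349°, Δλ = -0.00530°.
Converting to metres (1° lat = 111132 m, cos φ = 0.752840): observed ΔN = -387.9 m, observed ΔE = -443.4 m.
Subtracting the expected shift leaves a residual of -387.9 − (-396.4) = 8.5 m north and -443.4 − (-403.6) = -39.8 m east.
Residual distance = √(8.5² + (-39.8)²) = 40.7 m.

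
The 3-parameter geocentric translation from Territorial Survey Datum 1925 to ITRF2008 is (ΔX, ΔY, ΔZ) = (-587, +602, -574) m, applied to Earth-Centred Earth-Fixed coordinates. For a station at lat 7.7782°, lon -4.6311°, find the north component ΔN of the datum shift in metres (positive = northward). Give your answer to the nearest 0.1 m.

ΔN = -483.0 m

At φ = 7.7782°, λ = -4.6311°: sin φ = 0.135339, cos φ = 0.990799, sin λ = -0.080740, cos λ = 0.996735.
ΔN = −sin φ cos λ·ΔX − sin φ sin λ·ΔY + cos φ·ΔZ = −(0.135339)(0.996735)(-587) − (0.135339)(-0.080740)(602) + (0.990799)(-574) = -482.96 m.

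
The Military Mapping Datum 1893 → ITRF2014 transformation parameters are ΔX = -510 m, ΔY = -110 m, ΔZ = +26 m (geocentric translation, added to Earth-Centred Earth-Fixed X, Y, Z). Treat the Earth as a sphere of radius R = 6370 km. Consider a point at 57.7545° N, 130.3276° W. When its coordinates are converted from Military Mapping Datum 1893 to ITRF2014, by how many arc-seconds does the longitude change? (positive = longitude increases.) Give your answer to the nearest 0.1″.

sin φ = 0.845770, cos φ = 0.533548, sin λ = -0.762357, cos λ = -0.647157.
East component: ΔE = −sin λ·ΔX + cos λ·ΔY = −(-0.762357)(-510) + (-0.647157)(-110) = -317.61 m.
1° of latitude spans πR/180 = 111177 m; at latitude φ, 1° of longitude spans that × cos φ = 59318.5 m, so Δλ = -317.61 / 59318.5 × 3600 = -19.276″.

Δλ = -19.3″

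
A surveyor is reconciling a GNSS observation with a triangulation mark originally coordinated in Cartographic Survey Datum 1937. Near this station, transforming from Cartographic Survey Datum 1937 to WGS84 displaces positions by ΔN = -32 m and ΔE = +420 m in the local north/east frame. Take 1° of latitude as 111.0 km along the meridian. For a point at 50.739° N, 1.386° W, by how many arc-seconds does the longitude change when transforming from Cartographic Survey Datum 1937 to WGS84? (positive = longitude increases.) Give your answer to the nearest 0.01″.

Δλ = 21.52″

At latitude 50.739°, cos φ = 0.632854.
1° of longitude at this latitude = 111.0 × cos φ = 70.25 km, so Δλ = 420.0 / 70246.8 = 0.0059789° = 21.524″.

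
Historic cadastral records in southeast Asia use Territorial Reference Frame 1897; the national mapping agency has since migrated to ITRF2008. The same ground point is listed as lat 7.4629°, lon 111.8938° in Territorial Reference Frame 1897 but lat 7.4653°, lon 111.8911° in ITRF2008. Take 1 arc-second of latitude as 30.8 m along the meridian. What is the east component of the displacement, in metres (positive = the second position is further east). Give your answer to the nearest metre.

Δφ = 7.4653° − 7.4629° = +0.0024°; Δλ = 111.8911° − 111.8938° = -0.0027°.
1° of latitude = 3600 × 30.80 = 110880 m.
ΔN = Δφ × 110880 = 266.1 m; ΔE = Δλ × 110880 × cos(7.4629°) = -0.0027 × 110880 × 0.991529 = -296.8 m.

ΔE = -297 m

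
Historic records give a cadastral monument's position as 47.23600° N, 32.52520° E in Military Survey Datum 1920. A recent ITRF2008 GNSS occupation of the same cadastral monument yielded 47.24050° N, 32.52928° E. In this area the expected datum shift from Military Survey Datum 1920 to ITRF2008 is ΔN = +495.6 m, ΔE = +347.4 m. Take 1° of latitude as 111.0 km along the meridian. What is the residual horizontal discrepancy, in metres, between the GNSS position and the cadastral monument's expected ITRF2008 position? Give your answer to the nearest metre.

40 m

Observed coordinate differences: Δφ = +0.00450°, Δλ = +0.00408°.
Converting to metres (1° lat = 111000 m, cos φ = 0.678980): observed ΔN = 499.5 m, observed ΔE = 307.5 m.
Subtracting the expected shift leaves a residual of 499.5 − (495.6) = 3.9 m north and 307.5 − (347.4) = -39.9 m east.
Residual distance = √(3.9² + (-39.9)²) = 40.1 m.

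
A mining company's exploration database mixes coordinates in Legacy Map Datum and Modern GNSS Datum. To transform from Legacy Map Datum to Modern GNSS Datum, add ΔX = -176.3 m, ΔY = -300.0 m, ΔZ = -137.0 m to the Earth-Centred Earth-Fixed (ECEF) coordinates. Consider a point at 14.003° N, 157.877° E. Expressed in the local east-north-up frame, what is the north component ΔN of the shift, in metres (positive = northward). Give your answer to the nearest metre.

The local north axis is (−sin φ cos λ, −sin φ sin λ, cos φ), giving ΔN = -39.519 + 27.338 − 132.929 = -145.11 m.

ΔN = -145 m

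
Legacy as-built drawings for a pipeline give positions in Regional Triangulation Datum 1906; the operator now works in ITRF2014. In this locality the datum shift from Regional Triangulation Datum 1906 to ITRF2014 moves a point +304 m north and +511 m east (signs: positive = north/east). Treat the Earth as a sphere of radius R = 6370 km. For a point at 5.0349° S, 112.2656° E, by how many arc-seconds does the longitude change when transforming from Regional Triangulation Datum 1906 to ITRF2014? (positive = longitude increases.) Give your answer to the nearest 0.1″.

At latitude -5.0349°, cos φ = 0.996141.
One radian of longitude at latitude φ spans R cos φ, so Δλ = ΔE / (R cos φ) = 511.0 / (6370000 × 0.996141) = 8.0531e-05 rad = 16.611″.

Δλ = 16.6″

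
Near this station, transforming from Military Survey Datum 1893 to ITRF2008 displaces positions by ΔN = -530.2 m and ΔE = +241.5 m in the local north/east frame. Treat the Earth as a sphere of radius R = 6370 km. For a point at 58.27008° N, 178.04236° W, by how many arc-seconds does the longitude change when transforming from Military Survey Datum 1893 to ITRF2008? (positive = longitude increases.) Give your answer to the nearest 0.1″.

At latitude 58.27008°, cos φ = 0.525916.
One radian of longitude at latitude φ spans R cos φ, so Δλ = ΔE / (R cos φ) = 241.5 / (6370000 × 0.525916) = 7.2088e-05 rad = 14.869″.

Δλ = 14.9″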